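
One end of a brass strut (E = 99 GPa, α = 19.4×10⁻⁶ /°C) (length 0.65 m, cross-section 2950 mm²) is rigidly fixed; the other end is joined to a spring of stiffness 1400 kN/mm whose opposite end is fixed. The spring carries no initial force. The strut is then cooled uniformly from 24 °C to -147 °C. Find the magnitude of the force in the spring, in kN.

P ≈ 733 kN

The unrestrained thermal change is αΔT L = 19.4×10⁻⁶ × 171 × 650 = 2.156 mm.
Let P be the tensile force in the spring. The strut extends elastically by PL/(AE) and the spring stretches by P/k; together these equal δ_free.
P [ L/(AE) + 1/k ] = δ_free → P [ 650/(2950×99×10³) + 1/(1400×10³) ] = 2.156.
P = 2.156 / 2.94×10⁻⁶ = 733500 N.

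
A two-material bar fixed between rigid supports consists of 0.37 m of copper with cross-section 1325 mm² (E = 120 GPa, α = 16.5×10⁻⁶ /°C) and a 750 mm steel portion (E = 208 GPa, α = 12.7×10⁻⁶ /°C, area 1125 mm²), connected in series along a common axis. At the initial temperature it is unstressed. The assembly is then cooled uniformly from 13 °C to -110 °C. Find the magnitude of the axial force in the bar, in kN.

Free thermal contraction of the whole bar: Σ αᵢΔT Lᵢ = 16.5×10⁻⁶×123×370 + 12.7×10⁻⁶×123×750 = 1.922 mm.
The rigid supports impose zero overall length change; the single axial force P common to all segments must satisfy P Σ Lᵢ/(AᵢEᵢ) = δ_free.
The series flexibility is Σ Lᵢ/(AᵢEᵢ) = 370/(1325×120×10³) + 750/(1125×208×10³) = 5.532×10⁻⁶ mm/N.
P = 1.922 / 5.532×10⁻⁶ = 347500 N = 347.5 kN, tensile.

P ≈ 348 kN (tensile)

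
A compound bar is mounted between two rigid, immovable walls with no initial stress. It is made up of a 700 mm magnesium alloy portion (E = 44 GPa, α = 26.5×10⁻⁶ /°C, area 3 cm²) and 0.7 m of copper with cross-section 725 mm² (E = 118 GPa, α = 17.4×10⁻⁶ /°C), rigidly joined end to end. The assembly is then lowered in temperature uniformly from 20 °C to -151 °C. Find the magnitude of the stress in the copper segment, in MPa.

If the supports were absent, the total length change would be Σ αᵢΔT Lᵢ = 26.5×10⁻⁶×171×700 + 17.4×10⁻⁶×171×700 = 5.255 mm.
The rigid supports impose zero overall length change; the single axial force P common to all segments must satisfy P Σ Lᵢ/(AᵢEᵢ) = δ_free.
Σ Lᵢ/(AᵢEᵢ) = 700/(300×44×10³) + 700/(725×118×10³) = 6.121×10⁻⁵ mm/N.
P = 5.255 / 6.121×10⁻⁵ = 85850 N = 85.85 kN, tensile.
σ_{copper} = P / A = 85850 / 725 = 118.4 MPa.

σ ≈ 118 MPa (tensile)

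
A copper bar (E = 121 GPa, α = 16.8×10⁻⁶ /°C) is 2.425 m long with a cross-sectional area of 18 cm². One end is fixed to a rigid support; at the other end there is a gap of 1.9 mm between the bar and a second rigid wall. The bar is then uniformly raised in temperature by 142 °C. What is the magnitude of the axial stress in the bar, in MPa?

σ ≈ 194 MPa (compressive)

Unrestrained expansion: δ_free = αΔT L = 16.8×10⁻⁶ × 142 × 2425 = 5.785 mm.
The gap closes (δ_free > 1.9 mm) and the wall then resists a further 5.785 − 1.9 = 3.885 mm of expansion.
So σ = E(δ_free − g)/L = 121×10³ × 3.885/2425 = 193.9 MPa.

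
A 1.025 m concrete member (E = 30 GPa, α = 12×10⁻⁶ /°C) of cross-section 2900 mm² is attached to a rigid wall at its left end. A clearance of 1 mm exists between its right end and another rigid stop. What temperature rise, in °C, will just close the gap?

Contact occurs when the free expansion equals the gap: αΔT L = 1 mm.
So ΔT = g/(αL) = 1/(12×10⁻⁶ × 1025) = 81.3 °C.

ΔT ≈ 81.3 °C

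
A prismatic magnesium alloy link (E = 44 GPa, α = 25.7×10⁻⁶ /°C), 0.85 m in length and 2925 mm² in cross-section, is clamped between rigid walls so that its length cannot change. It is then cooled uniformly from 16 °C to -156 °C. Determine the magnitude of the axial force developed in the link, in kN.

Full restraint means ε = 0, so the stress is σ = EαΔT = 44×10³ × 25.7×10⁻⁶ × 172 = 194.5 MPa.
P = AEαΔT = 2925 × 44×10³ × 25.7×10⁻⁶ × 172 = 568.9 kN (tensile).

P ≈ 569 kN (tensile)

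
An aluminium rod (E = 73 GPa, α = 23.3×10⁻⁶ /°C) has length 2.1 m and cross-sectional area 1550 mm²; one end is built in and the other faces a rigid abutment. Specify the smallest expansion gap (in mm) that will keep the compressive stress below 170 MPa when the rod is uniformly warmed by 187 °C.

Free expansion if unrestrained: δ_free = αΔT L = 23.3×10⁻⁶ × 187 × 2100 = 9.15 mm.
A stress of 170 MPa corresponds to the wall pushing the rod back by σL/E = 170×2100/(73×10³) = 4.89 mm.
The gap must absorb the remainder: g_min = 9.15 − 4.89 = 4.259 mm.

g ≈ 4.26 mm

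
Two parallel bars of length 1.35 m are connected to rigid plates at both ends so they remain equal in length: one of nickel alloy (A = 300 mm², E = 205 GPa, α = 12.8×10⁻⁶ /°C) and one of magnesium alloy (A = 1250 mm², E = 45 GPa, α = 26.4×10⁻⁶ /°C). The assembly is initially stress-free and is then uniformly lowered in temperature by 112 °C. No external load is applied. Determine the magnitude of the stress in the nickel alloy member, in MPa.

Both members must finish at the same length. With the larger α, the magnesium alloy tends to over-contract; the plates restrain it, putting the magnesium alloy in tension and the nickel alloy in compression. With no external load the two internal forces are equal and opposite, magnitude P.
Setting the final lengths equal and cancelling L: (α₁ − α₂)ΔT = P/(A₁E₁) + P/(A₂E₂).
|α₁ − α₂|·ΔT = 13.6×10⁻⁶ × 112 = 0.001523.
1/(A₁E₁) + 1/(A₂E₂) = 1/(300×205×10³) + 1/(1250×45×10³) = 3.404×10⁻⁸ N⁻¹.
P = 0.001523 / 3.404×10⁻⁸ = 44750 N = 44.75 kN.
σ_{nickel alloy} = P/A₁ = 44750/300 = 149.2 MPa, compressive.

σ ≈ 149 MPa (compressive)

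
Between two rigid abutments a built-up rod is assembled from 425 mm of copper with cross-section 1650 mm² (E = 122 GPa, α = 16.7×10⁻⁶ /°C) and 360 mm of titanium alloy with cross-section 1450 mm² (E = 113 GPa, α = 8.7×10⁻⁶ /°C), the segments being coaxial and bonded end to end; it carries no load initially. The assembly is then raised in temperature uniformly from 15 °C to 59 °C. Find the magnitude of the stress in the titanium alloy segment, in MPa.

σ ≈ 72 MPa (compressive)

If the supports were absent, the total length change would be Σ αᵢΔT Lᵢ = 16.7×10⁻⁶×44×425 + 8.7×10⁻⁶×44×360 = 0.4501 mm.
The walls prevent any net length change, so an axial force P (same in every segment) develops. Compatibility: P · Σ Lᵢ/(AᵢEᵢ) = δ_free.
Σ Lᵢ/(AᵢEᵢ) = 425/(1650×122×10³) + 360/(1450×113×10³) = 4.308×10⁻⁶ mm/N.
Hence P = δ_free / Σ(L/AE) = 0.4501/4.308×10⁻⁶ = 104.5 kN (compressive).
σ_{titanium alloy} = P / A = 104500 / 1450 = 72.05 MPa.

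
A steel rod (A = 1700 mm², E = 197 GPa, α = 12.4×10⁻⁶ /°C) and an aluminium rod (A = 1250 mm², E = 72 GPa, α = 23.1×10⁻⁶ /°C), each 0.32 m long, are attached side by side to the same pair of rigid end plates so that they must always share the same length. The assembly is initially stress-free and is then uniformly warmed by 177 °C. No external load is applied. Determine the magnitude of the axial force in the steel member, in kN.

P ≈ 134 kN (tensile in the steel)

Both members must finish at the same length. With the larger α, the aluminium tends to over-expand; the plates restrain it, putting the aluminium in compression and the steel in tension. With no external load the two internal forces are equal and opposite, magnitude P.
Compatibility of the two members (thermal + elastic change equal): (α₁ − α₂)ΔT = P·[1/(A₁E₁) + 1/(A₂E₂)].
|α₁ − α₂|·ΔT = 10.7×10⁻⁶ × 177 = 0.001894.
1/(A₁E₁) + 1/(A₂E₂) = 1/(1700×197×10³) + 1/(1250×72×10³) = 1.41×10⁻⁸ N⁻¹.
P = 0.001894 / 1.41×10⁻⁸ = 134300 N = 134.3 kN.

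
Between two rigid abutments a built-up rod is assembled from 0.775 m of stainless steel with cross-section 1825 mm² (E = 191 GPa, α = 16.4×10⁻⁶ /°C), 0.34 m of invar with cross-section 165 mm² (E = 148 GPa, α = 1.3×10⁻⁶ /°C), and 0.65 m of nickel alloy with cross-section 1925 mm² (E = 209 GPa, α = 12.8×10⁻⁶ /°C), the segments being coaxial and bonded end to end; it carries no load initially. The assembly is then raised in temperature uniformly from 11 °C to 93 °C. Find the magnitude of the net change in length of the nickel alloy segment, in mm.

Free thermal expansion of the whole bar: Σ αᵢΔT Lᵢ = 16.4×10⁻⁶×82×775 + 1.3×10⁻⁶×82×340 + 12.8×10⁻⁶×82×650 = 1.761 mm.
The walls prevent any net length change, so an axial force P (same in every segment) develops. Compatibility: P · Σ Lᵢ/(AᵢEᵢ) = δ_free.
Σ Lᵢ/(AᵢEᵢ) = 775/(1825×191×10³) + 340/(165×148×10³) + 650/(1925×209×10³) = 1.776×10⁻⁵ mm/N.
Hence P = δ_free / Σ(L/AE) = 1.761/1.776×10⁻⁵ = 99.13 kN (compressive).
For the nickel alloy segment, free thermal change = 12.8×10⁻⁶×82×650 = 0.6822 mm and elastic change from P = 99130×650/(1925×209×10³) = 0.1602 mm; these oppose, so the net change is 0.522 mm (segment lengthens).

|ΔL| ≈ 0.522 mm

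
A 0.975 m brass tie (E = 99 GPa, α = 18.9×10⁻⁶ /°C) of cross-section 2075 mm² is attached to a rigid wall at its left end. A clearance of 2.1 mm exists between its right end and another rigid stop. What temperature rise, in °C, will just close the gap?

ΔT ≈ 114 °C

Contact occurs when the free expansion equals the gap: αΔT L = 2.1 mm.
ΔT = 2.1 / (18.9×10⁻⁶ × 975) = 114 °C.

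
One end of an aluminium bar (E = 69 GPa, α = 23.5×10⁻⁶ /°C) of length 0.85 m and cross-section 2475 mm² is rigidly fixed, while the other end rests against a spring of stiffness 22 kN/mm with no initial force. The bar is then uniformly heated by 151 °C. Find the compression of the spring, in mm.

If the spring were absent the bar would lengthen by αΔT L = 23.5×10⁻⁶ × 151 × 850 = 3.016 mm.
Let P be the compressive force at the spring. The bar shortens elastically by PL/(AE) and the spring compresses by P/k; together these equal δ_free.
So P = δ_free / [L/(AE) + 1/k] = 3.016 / [ 850/(2475×69×10³) + 1/(22×10³) ].
P = 3.016 / 5.043×10⁻⁵ = 59810 N.
Spring compression = P/k = 59810/(22×10³) = 2.719 mm.

δ ≈ 2.72 mm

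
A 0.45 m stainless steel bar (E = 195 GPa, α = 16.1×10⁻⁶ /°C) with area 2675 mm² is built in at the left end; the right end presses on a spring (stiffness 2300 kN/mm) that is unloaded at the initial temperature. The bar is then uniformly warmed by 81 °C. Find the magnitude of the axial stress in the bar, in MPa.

σ ≈ 169 MPa (compressive)

The unrestrained thermal change is αΔT L = 16.1×10⁻⁶ × 81 × 450 = 0.5868 mm.
Let P be the compressive force at the spring. The bar shortens elastically by PL/(AE) and the spring compresses by P/k; together these equal δ_free.
P [ L/(AE) + 1/k ] = δ_free → P [ 450/(2675×195×10³) + 1/(2300×10³) ] = 0.5868.
P = 0.5868 / 1.297×10⁻⁶ = 452300 N.
σ = P/A = 452300/2675 = 169.1 MPa.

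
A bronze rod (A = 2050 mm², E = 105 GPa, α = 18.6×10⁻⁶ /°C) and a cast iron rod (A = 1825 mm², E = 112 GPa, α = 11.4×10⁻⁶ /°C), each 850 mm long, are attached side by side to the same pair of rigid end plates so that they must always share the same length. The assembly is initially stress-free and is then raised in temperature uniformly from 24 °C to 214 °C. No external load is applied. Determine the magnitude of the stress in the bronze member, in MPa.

σ ≈ 70 MPa (compressive)

Equilibrium of a rigid end plate with no external load gives equal and opposite internal forces ±P in the two members. Since α_{bronze} > α_{cast iron}, heating drives the bronze into compression and the cast iron into tension.
Setting the final lengths equal and cancelling L: (α₁ − α₂)ΔT = P/(A₁E₁) + P/(A₂E₂).
|α₁ − α₂|·ΔT = 7.2×10⁻⁶ × 190 = 0.001368.
1/(A₁E₁) + 1/(A₂E₂) = 1/(2050×105×10³) + 1/(1825×112×10³) = 9.538×10⁻⁹ N⁻¹.
P = 0.001368 / 9.538×10⁻⁹ = 143400 N = 143.4 kN.
σ_{bronze} = P/A₁ = 143400/2050 = 69.96 MPa, compressive.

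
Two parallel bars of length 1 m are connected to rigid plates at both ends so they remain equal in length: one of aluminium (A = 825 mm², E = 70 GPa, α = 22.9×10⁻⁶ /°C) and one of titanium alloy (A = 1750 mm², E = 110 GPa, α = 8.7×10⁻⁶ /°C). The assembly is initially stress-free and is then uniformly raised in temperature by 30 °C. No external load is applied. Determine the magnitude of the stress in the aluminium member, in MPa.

Both members must finish at the same length. With the larger α, the aluminium tends to over-expand; the plates restrain it, putting the aluminium in compression and the titanium alloy in tension. With no external load the two internal forces are equal and opposite, magnitude P.
Equating the net (thermal + elastic) strains gives |α₁ − α₂|·ΔT = P·[1/(A₁E₁) + 1/(A₂E₂)].
|α₁ − α₂|·ΔT = 14.2×10⁻⁶ × 30 = 0.000426.
1/(A₁E₁) + 1/(A₂E₂) = 1/(825×70×10³) + 1/(1750×110×10³) = 2.251×10⁻⁸ N⁻¹.
P = 0.000426 / 2.251×10⁻⁸ = 18920 N = 18.92 kN.
σ_{aluminium} = P/A₁ = 18920/825 = 22.94 MPa, compressive.

σ ≈ 22.9 MPa (compressive)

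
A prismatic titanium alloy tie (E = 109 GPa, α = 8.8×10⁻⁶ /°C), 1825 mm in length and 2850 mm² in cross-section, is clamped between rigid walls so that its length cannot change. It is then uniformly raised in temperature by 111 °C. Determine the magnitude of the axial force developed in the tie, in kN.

P ≈ 303 kN (compressive)

With zero net strain, σ = E·αΔT = 109 GPa × 8.8×10⁻⁶ × 111 = 106.5 MPa.
P = AEαΔT = 2850 × 109×10³ × 8.8×10⁻⁶ × 111 = 303.4 kN (compressive).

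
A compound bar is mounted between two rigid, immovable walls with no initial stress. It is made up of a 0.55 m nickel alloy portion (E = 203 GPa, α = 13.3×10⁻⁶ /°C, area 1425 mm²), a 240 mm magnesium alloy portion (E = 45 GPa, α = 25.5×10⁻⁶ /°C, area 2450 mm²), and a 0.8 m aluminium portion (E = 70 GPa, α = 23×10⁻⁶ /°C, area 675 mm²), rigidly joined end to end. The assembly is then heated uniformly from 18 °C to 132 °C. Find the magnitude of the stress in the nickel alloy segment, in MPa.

Free thermal expansion of the whole bar: Σ αᵢΔT Lᵢ = 13.3×10⁻⁶×114×550 + 25.5×10⁻⁶×114×240 + 23×10⁻⁶×114×800 = 3.629 mm.
The walls prevent any net length change, so an axial force P (same in every segment) develops. Compatibility: P · Σ Lᵢ/(AᵢEᵢ) = δ_free.
The series flexibility is Σ Lᵢ/(AᵢEᵢ) = 550/(1425×203×10³) + 240/(2450×45×10³) + 800/(675×70×10³) = 2.101×10⁻⁵ mm/N.
Hence P = δ_free / Σ(L/AE) = 3.629/2.101×10⁻⁵ = 172.7 kN (compressive).
σ_{nickel alloy} = P / A = 172700 / 1425 = 121.2 MPa.

σ ≈ 121 MPa (compressive)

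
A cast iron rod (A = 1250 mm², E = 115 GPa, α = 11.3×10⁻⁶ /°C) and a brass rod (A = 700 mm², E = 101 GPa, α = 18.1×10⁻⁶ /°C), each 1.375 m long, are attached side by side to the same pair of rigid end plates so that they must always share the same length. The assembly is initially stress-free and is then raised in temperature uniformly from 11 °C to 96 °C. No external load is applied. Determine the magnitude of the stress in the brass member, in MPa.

σ ≈ 39.1 MPa (compressive)

Equilibrium of a rigid end plate with no external load gives equal and opposite internal forces ±P in the two members. Since α_{brass} > α_{cast iron}, heating drives the brass into compression and the cast iron into tension.
Compatibility of the two members (thermal + elastic change equal): (α₁ − α₂)ΔT = P·[1/(A₁E₁) + 1/(A₂E₂)].
|α₁ − α₂|·ΔT = 6.8×10⁻⁶ × 85 = 0.000578.
1/(A₁E₁) + 1/(A₂E₂) = 1/(1250×115×10³) + 1/(700×101×10³) = 2.11×10⁻⁸ N⁻¹.
P = 0.000578 / 2.11×10⁻⁸ = 27390 N = 27.39 kN.
σ_{brass} = P/A₂ = 27390/700 = 39.13 MPa, compressive.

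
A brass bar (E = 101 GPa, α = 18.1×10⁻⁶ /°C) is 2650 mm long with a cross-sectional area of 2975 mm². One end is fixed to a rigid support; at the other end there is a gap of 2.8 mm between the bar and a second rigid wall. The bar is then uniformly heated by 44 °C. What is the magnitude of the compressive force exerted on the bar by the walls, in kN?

Free thermal elongation = αΔT L = 18.1×10⁻⁶ × 44 × 2650 = 2.11 mm.
Since δ_free = 2.11 mm is less than the 2.8 mm gap, the bar never touches the wall. No axial force develops.

P ≈ 0 kN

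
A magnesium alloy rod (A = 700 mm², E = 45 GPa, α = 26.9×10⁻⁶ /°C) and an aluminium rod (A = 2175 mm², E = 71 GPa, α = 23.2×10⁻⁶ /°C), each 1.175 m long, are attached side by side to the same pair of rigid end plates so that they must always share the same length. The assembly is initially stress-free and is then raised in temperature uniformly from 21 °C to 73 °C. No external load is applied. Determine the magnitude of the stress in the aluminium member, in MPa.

σ ≈ 2.31 MPa (tensile)

Both members must finish at the same length. With the larger α, the magnesium alloy tends to over-expand; the plates restrain it, putting the magnesium alloy in compression and the aluminium in tension. With no external load the two internal forces are equal and opposite, magnitude P.
Compatibility of the two members (thermal + elastic change equal): (α₁ − α₂)ΔT = P·[1/(A₁E₁) + 1/(A₂E₂)].
|α₁ − α₂|·ΔT = 3.7×10⁻⁶ × 52 = 0.0001924.
1/(A₁E₁) + 1/(A₂E₂) = 1/(700×45×10³) + 1/(2175×71×10³) = 3.822×10⁻⁸ N⁻¹.
P = 0.0001924 / 3.822×10⁻⁸ = 5034 N = 5.034 kN.
σ_{aluminium} = P/A₂ = 5034/2175 = 2.314 MPa, tensile.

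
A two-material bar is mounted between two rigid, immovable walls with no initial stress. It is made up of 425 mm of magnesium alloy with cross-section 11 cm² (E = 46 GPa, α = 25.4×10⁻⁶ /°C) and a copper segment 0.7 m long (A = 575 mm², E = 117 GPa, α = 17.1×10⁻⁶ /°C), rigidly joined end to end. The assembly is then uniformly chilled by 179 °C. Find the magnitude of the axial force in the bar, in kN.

With the walls removed the bar would change length by δ_free = Σ αᵢΔT Lᵢ = 25.4×10⁻⁶×179×425 + 17.1×10⁻⁶×179×700 = 4.075 mm.
The walls prevent any net length change, so an axial force P (same in every segment) develops. Compatibility: P · Σ Lᵢ/(AᵢEᵢ) = δ_free.
Σ Lᵢ/(AᵢEᵢ) = 425/(1100×46×10³) + 700/(575×117×10³) = 1.88×10⁻⁵ mm/N.
So P = 4.075 / 1.88×10⁻⁵ = 216.7 kN, tensile.

P ≈ 217 kN (tensile)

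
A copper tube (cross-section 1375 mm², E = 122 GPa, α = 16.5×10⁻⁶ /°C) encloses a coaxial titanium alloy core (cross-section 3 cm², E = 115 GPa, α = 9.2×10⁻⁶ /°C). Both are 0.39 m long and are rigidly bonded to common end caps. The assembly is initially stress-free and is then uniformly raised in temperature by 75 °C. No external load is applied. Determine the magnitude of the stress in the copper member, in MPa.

σ ≈ 11.4 MPa (compressive)

Both members must finish at the same length. With the larger α, the copper tends to over-expand; the plates restrain it, putting the copper in compression and the titanium alloy in tension. With no external load the two internal forces are equal and opposite, magnitude P.
Compatibility of the two members (thermal + elastic change equal): (α₁ − α₂)ΔT = P·[1/(A₁E₁) + 1/(A₂E₂)].
|α₁ − α₂|·ΔT = 7.3×10⁻⁶ × 75 = 0.0005475.
1/(A₁E₁) + 1/(A₂E₂) = 1/(1375×122×10³) + 1/(300×115×10³) = 3.495×10⁻⁸ N⁻¹.
So P = 0.0005475 / 3.495×10⁻⁸ = 15.67 kN.
σ_{copper} = P/A₁ = 15670/1375 = 11.39 MPa, compressive.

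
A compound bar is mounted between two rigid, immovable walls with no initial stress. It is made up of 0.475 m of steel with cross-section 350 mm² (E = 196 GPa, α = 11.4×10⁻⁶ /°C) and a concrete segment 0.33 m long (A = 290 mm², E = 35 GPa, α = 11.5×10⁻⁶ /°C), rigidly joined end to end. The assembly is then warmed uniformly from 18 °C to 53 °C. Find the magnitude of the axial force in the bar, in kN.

With the walls removed the bar would change length by δ_free = Σ αᵢΔT Lᵢ = 11.4×10⁻⁶×35×475 + 11.5×10⁻⁶×35×330 = 0.3224 mm.
The walls prevent any net length change, so an axial force P (same in every segment) develops. Compatibility: P · Σ Lᵢ/(AᵢEᵢ) = δ_free.
Σ Lᵢ/(AᵢEᵢ) = 475/(350×196×10³) + 330/(290×35×10³) = 3.944×10⁻⁵ mm/N.
Hence P = δ_free / Σ(L/AE) = 0.3224/3.944×10⁻⁵ = 8.174 kN (compressive).

P ≈ 8.17 kN (compressive)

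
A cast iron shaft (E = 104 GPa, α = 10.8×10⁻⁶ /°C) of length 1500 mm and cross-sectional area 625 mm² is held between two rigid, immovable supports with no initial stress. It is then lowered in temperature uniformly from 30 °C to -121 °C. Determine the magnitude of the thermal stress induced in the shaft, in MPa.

σ ≈ 170 MPa (tensile)

Because both ends are immovable the net strain is zero, and the suppressed thermal strain is αΔT = 10.8×10⁻⁶ × 151 = 1630.8×10⁻⁶.
σ = EαΔT = 104×10³ × 10.8×10⁻⁶ × 151 = 169.6 MPa (tensile; the shaft is trying to contract).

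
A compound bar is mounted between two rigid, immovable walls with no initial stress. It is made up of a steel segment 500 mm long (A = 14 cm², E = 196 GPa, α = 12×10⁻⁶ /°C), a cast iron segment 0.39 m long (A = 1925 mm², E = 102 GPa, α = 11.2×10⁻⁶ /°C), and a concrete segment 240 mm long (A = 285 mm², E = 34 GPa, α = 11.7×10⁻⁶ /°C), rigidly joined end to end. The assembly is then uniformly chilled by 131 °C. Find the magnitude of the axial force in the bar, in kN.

P ≈ 60.4 kN (tensile)

If the supports were absent, the total length change would be Σ αᵢΔT Lᵢ = 12×10⁻⁶×131×500 + 11.2×10⁻⁶×131×390 + 11.7×10⁻⁶×131×240 = 1.726 mm.
The walls prevent any net length change, so an axial force P (same in every segment) develops. Compatibility: P · Σ Lᵢ/(AᵢEᵢ) = δ_free.
The series flexibility is Σ Lᵢ/(AᵢEᵢ) = 500/(1400×196×10³) + 390/(1925×102×10³) + 240/(285×34×10³) = 2.858×10⁻⁵ mm/N.
So P = 1.726 / 2.858×10⁻⁵ = 60.4 kN, tensile.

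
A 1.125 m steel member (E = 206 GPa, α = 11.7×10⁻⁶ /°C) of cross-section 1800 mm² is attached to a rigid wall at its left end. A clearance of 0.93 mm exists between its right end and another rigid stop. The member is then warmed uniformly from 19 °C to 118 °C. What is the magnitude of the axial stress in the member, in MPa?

σ ≈ 68.3 MPa (compressive)

If the wall were absent the member would grow by αΔT L = 11.7×10⁻⁶ × 99 × 1125 = 1.303 mm.
This exceeds the 0.93 mm gap, so the wall pushes back. The portion of expansion that must be recovered elastically is δ_free − gap = 1.303 − 0.93 = 0.3731 mm.
That suppressed elongation corresponds to σ = E·Δ/L = 206×10³ × 0.3731/1125 = 68.32 MPa.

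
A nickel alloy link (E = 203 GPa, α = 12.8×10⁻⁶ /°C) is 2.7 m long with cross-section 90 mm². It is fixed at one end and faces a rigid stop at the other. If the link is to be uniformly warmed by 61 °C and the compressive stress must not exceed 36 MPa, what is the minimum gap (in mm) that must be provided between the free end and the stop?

g ≈ 1.63 mm

Free expansion if unrestrained: δ_free = αΔT L = 12.8×10⁻⁶ × 61 × 2700 = 2.108 mm.
A stress of 36 MPa corresponds to the wall pushing the link back by σL/E = 36×2700/(203×10³) = 0.4788 mm.
The gap must absorb the remainder: g_min = 2.108 − 0.4788 = 1.629 mm.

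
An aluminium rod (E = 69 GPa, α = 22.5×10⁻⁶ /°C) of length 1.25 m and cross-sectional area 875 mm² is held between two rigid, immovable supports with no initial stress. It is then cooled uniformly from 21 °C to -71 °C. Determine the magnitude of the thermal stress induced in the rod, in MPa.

σ ≈ 143 MPa (tensile)

The supports are rigid, so the total axial strain is zero. The restrained thermal strain is ε = αΔT = 22.5×10⁻⁶ × 92 = 2070×10⁻⁶.
Hence σ = E·αΔT = 69×10³ × 2070×10⁻⁶ = 142.8 MPa, tensile.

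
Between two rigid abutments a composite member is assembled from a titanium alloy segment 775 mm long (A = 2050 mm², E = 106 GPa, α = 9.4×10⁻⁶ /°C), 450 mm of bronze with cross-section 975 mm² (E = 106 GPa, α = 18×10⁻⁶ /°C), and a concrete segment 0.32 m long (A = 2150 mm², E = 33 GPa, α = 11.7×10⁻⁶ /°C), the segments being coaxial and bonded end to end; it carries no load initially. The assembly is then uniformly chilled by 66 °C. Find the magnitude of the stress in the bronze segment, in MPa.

σ ≈ 104 MPa (tensile)

If the supports were absent, the total length change would be Σ αᵢΔT Lᵢ = 9.4×10⁻⁶×66×775 + 18×10⁻⁶×66×450 + 11.7×10⁻⁶×66×320 = 1.263 mm.
The rigid supports impose zero overall length change; the single axial force P common to all segments must satisfy P Σ Lᵢ/(AᵢEᵢ) = δ_free.
Σ Lᵢ/(AᵢEᵢ) = 775/(2050×106×10³) + 450/(975×106×10³) + 320/(2150×33×10³) = 1.243×10⁻⁵ mm/N.
Hence P = δ_free / Σ(L/AE) = 1.263/1.243×10⁻⁵ = 101.6 kN (tensile).
σ_{bronze} = P / A = 101600 / 975 = 104.2 MPa.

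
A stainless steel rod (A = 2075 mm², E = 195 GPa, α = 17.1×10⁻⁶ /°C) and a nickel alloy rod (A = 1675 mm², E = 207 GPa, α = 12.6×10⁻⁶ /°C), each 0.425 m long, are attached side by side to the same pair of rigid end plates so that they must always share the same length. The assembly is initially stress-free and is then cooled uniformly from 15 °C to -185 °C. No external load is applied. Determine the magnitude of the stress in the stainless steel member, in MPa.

Equilibrium of a rigid end plate with no external load gives equal and opposite internal forces ±P in the two members. Since α_{stainless steel} > α_{nickel alloy}, cooling drives the stainless steel into tension and the nickel alloy into compression.
Compatibility of the two members (thermal + elastic change equal): (α₁ − α₂)ΔT = P·[1/(A₁E₁) + 1/(A₂E₂)].
|α₁ − α₂|·ΔT = 4.5×10⁻⁶ × 200 = 0.0009.
1/(A₁E₁) + 1/(A₂E₂) = 1/(2075×195×10³) + 1/(1675×207×10³) = 5.356×10⁻⁹ N⁻¹.
P = 0.0009 / 5.356×10⁻⁹ = 168000 N = 168 kN.
σ_{stainless steel} = P/A₁ = 168000/2075 = 80.99 MPa, tensile.

σ ≈ 81 MPa (tensile)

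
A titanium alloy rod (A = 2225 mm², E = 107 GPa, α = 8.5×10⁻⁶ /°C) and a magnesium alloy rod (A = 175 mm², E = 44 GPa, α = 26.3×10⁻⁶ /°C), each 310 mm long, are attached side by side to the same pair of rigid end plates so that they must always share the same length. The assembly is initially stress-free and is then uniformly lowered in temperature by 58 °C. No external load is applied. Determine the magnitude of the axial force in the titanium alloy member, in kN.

P ≈ 7.7 kN (compressive in the titanium alloy)

Equilibrium of a rigid end plate with no external load gives equal and opposite internal forces ±P in the two members. Since α_{magnesium alloy} > α_{titanium alloy}, cooling drives the magnesium alloy into tension and the titanium alloy into compression.
Compatibility of the two members (thermal + elastic change equal): (α₁ − α₂)ΔT = P·[1/(A₁E₁) + 1/(A₂E₂)].
|α₁ − α₂|·ΔT = 17.8×10⁻⁶ × 58 = 0.001032.
1/(A₁E₁) + 1/(A₂E₂) = 1/(2225×107×10³) + 1/(175×44×10³) = 1.341×10⁻⁷ N⁻¹.
So P = 0.001032 / 1.341×10⁻⁷ = 7.7 kN.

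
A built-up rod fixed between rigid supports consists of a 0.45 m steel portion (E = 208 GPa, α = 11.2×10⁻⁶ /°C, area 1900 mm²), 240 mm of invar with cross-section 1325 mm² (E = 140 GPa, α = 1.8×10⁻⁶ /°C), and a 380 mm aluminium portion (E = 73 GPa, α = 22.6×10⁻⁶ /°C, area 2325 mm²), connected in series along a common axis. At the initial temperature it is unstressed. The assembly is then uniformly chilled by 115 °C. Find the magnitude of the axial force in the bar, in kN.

P ≈ 346 kN (tensile)

If the supports were absent, the total length change would be Σ αᵢΔT Lᵢ = 11.2×10⁻⁶×115×450 + 1.8×10⁻⁶×115×240 + 22.6×10⁻⁶×115×380 = 1.617 mm.
The rigid supports impose zero overall length change; the single axial force P common to all segments must satisfy P Σ Lᵢ/(AᵢEᵢ) = δ_free.
Σ Lᵢ/(AᵢEᵢ) = 450/(1900×208×10³) + 240/(1325×140×10³) + 380/(2325×73×10³) = 4.671×10⁻⁶ mm/N.
So P = 1.617 / 4.671×10⁻⁶ = 346.1 kN, tensile.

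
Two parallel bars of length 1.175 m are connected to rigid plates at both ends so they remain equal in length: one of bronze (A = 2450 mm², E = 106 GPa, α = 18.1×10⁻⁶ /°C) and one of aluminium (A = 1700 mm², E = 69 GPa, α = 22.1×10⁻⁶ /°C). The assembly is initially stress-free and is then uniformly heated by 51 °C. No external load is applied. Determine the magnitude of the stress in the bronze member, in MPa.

The aluminium has the larger α, so on heating it would change length more than the bronze if both were free. The rigid plates force a common final length, so the aluminium is put into compression and the bronze into tension, with equal and opposite forces P (no external load).
Compatibility of the two members (thermal + elastic change equal): (α₁ − α₂)ΔT = P·[1/(A₁E₁) + 1/(A₂E₂)].
|α₁ − α₂|·ΔT = 4×10⁻⁶ × 51 = 0.000204.
1/(A₁E₁) + 1/(A₂E₂) = 1/(2450×106×10³) + 1/(1700×69×10³) = 1.238×10⁻⁸ N⁻¹.
P = 0.000204 / 1.238×10⁻⁸ = 16480 N = 16.48 kN.
σ_{bronze} = P/A₁ = 16480/2450 = 6.728 MPa, tensile.

σ ≈ 6.73 MPa (tensile)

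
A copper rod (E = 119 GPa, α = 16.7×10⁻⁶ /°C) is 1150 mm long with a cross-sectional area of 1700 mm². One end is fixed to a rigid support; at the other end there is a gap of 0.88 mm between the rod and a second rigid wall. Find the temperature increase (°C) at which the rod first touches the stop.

ΔT ≈ 45.8 °C

Contact occurs when the free expansion equals the gap: αΔT L = 0.88 mm.
ΔT = 0.88 / (16.7×10⁻⁶ × 1150) = 45.82 °C.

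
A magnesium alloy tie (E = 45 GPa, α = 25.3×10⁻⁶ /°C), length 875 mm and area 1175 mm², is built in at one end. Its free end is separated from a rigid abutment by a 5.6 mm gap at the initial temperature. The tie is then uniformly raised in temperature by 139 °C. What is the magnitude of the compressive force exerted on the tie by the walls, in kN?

P ≈ 0 kN

Unrestrained expansion: δ_free = αΔT L = 25.3×10⁻⁶ × 139 × 875 = 3.077 mm.
Since δ_free = 3.08 mm is less than the 5.6 mm gap, the tie never touches the wall. No axial force develops.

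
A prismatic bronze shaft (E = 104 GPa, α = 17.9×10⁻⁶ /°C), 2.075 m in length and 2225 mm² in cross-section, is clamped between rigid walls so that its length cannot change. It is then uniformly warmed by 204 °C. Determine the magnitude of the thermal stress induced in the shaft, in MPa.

With length fixed, the mechanical strain must cancel the thermal strain αΔT = 17.9×10⁻⁶ × 204 = 3651.6×10⁻⁶.
σ = EαΔT = 104×10³ × 17.9×10⁻⁶ × 204 = 379.8 MPa (compressive; the shaft is trying to expand).

σ ≈ 380 MPa (compressive)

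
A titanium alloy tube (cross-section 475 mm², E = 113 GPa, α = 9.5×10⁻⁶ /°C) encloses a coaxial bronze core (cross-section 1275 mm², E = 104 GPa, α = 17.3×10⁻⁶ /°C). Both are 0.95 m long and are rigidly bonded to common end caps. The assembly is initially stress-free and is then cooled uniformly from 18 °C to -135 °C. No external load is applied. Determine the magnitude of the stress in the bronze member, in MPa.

σ ≈ 35.8 MPa (tensile)

Equilibrium of a rigid end plate with no external load gives equal and opposite internal forces ±P in the two members. Since α_{bronze} > α_{titanium alloy}, cooling drives the bronze into tension and the titanium alloy into compression.
Setting the final lengths equal and cancelling L: (α₁ − α₂)ΔT = P/(A₁E₁) + P/(A₂E₂).
|α₁ − α₂|·ΔT = 7.8×10⁻⁶ × 153 = 0.001193.
1/(A₁E₁) + 1/(A₂E₂) = 1/(475×113×10³) + 1/(1275×104×10³) = 2.617×10⁻⁸ N⁻¹.
So P = 0.001193 / 2.617×10⁻⁸ = 45.6 kN.
σ_{bronze} = P/A₂ = 45600/1275 = 35.76 MPa, tensile.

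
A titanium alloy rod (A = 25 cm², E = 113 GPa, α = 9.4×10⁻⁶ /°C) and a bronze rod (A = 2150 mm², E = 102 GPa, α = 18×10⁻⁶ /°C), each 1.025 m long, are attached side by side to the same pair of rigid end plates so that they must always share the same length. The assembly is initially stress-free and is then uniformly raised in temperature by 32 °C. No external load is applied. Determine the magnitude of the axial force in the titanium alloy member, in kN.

Equilibrium of a rigid end plate with no external load gives equal and opposite internal forces ±P in the two members. Since α_{bronze} > α_{titanium alloy}, heating drives the bronze into compression and the titanium alloy into tension.
Equating the net (thermal + elastic) strains gives |α₁ − α₂|·ΔT = P·[1/(A₁E₁) + 1/(A₂E₂)].
|α₁ − α₂|·ΔT = 8.6×10⁻⁶ × 32 = 0.0002752.
1/(A₁E₁) + 1/(A₂E₂) = 1/(2500×113×10³) + 1/(2150×102×10³) = 8.1×10⁻⁹ N⁻¹.
P = 0.0002752 / 8.1×10⁻⁹ = 33980 N = 33.98 kN.

P ≈ 34 kN (tensile in the titanium alloy)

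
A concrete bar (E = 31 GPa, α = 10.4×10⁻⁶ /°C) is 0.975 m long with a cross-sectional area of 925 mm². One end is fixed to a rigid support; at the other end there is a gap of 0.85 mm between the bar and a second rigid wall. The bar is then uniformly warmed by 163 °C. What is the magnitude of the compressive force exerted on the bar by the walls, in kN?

P ≈ 23.6 kN

If the wall were absent the bar would grow by αΔT L = 10.4×10⁻⁶ × 163 × 975 = 1.653 mm.
The gap closes (δ_free > 0.85 mm) and the wall then resists a further 1.653 − 0.85 = 0.8028 mm of expansion.
So σ = E(δ_free − g)/L = 31×10³ × 0.8028/975 = 25.53 MPa.
Force on the wall = σA = 25.53 × 925 mm² = 23.61 kN.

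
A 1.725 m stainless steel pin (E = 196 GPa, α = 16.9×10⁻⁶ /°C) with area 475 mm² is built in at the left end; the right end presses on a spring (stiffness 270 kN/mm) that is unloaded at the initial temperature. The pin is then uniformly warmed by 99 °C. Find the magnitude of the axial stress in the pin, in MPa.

σ ≈ 273 MPa (compressive)

The unrestrained thermal change is αΔT L = 16.9×10⁻⁶ × 99 × 1725 = 2.886 mm.
Let P be the compressive force at the spring. The pin shortens elastically by PL/(AE) and the spring compresses by P/k; together these equal δ_free.
So P = δ_free / [L/(AE) + 1/k] = 2.886 / [ 1725/(475×196×10³) + 1/(270×10³) ].
P = 2.886 / 2.223×10⁻⁵ = 129800 N.
σ = P/A = 129800/475 = 273.3 MPa.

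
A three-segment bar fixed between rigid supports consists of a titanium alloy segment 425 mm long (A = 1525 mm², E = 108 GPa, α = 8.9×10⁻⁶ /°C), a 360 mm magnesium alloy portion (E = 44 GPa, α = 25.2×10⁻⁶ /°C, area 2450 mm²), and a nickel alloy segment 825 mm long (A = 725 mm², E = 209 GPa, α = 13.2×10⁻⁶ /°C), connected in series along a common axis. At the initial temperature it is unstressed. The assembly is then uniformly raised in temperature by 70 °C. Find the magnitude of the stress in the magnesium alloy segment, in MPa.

σ ≈ 59.7 MPa (compressive)

With the walls removed the bar would change length by δ_free = Σ αᵢΔT Lᵢ = 8.9×10⁻⁶×70×425 + 25.2×10⁻⁶×70×360 + 13.2×10⁻⁶×70×825 = 1.662 mm.
Since the ends are fixed, an axial force P builds up, equal in every segment, with P · Σ Lᵢ/(AᵢEᵢ) = δ_free.
Σ Lᵢ/(AᵢEᵢ) = 425/(1525×108×10³) + 360/(2450×44×10³) + 825/(725×209×10³) = 1.136×10⁻⁵ mm/N.
So P = 1.662 / 1.136×10⁻⁵ = 146.3 kN, compressive.
σ_{magnesium alloy} = P / A = 146300 / 2450 = 59.7 MPa.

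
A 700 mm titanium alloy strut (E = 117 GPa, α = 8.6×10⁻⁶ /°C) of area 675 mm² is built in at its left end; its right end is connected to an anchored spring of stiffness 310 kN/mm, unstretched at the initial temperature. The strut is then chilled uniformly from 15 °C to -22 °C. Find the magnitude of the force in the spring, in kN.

P ≈ 18.4 kN

The unrestrained thermal change is αΔT L = 8.6×10⁻⁶ × 37 × 700 = 0.2227 mm.
Let P be the tensile force in the spring. The strut extends elastically by PL/(AE) and the spring stretches by P/k; together these equal δ_free.
So P = δ_free / [L/(AE) + 1/k] = 0.2227 / [ 700/(675×117×10³) + 1/(310×10³) ].
P = 0.2227 / 1.209×10⁻⁵ = 18420 N.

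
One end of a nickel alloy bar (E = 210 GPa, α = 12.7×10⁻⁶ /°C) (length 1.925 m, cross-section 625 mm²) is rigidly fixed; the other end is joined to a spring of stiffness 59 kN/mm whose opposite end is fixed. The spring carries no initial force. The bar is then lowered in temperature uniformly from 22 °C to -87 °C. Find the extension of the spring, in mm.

δ ≈ 1.43 mm

The unrestrained thermal change is αΔT L = 12.7×10⁻⁶ × 109 × 1925 = 2.665 mm.
With a force P in the spring, the elastic change of the bar is PL/(AE) and that of the spring is P/k; compatibility requires their sum to equal δ_free.
P [ L/(AE) + 1/k ] = δ_free → P [ 1925/(625×210×10³) + 1/(59×10³) ] = 2.665.
P = 2.665 / 3.162×10⁻⁵ = 84290 N.
Spring extension = P/k = 84290/(59×10³) = 1.429 mm.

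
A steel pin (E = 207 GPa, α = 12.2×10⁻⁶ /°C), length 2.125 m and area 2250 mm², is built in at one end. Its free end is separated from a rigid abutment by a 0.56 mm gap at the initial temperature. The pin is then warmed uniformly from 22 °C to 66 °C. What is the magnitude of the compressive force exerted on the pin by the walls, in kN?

P ≈ 127 kN

Free thermal elongation = αΔT L = 12.2×10⁻⁶ × 44 × 2125 = 1.141 mm.
This exceeds the 0.56 mm gap, so the wall pushes back. The portion of expansion that must be recovered elastically is δ_free − gap = 1.141 − 0.56 = 0.5807 mm.
That suppressed elongation corresponds to σ = E·Δ/L = 207×10³ × 0.5807/2125 = 56.57 MPa.
Force on the wall = σA = 56.57 × 2250 mm² = 127.3 kN.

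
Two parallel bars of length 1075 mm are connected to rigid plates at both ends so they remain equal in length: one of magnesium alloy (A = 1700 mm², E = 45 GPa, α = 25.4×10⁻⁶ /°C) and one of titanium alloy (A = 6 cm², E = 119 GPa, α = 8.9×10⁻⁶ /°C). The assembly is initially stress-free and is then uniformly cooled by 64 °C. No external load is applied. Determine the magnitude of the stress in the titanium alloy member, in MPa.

σ ≈ 65 MPa (compressive)

Equilibrium of a rigid end plate with no external load gives equal and opposite internal forces ±P in the two members. Since α_{magnesium alloy} > α_{titanium alloy}, cooling drives the magnesium alloy into tension and the titanium alloy into compression.
Setting the final lengths equal and cancelling L: (α₁ − α₂)ΔT = P/(A₁E₁) + P/(A₂E₂).
|α₁ − α₂|·ΔT = 16.5×10⁻⁶ × 64 = 0.001056.
1/(A₁E₁) + 1/(A₂E₂) = 1/(1700×45×10³) + 1/(600×119×10³) = 2.708×10⁻⁸ N⁻¹.
P = 0.001056 / 2.708×10⁻⁸ = 39000 N = 39 kN.
σ_{titanium alloy} = P/A₂ = 39000/600 = 65 MPa, compressive.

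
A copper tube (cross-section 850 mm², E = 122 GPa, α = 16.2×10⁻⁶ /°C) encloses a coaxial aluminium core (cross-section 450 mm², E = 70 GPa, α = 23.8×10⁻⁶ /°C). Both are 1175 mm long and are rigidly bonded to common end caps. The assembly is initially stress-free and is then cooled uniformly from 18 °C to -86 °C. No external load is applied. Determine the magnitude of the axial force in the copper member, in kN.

P ≈ 19.1 kN (compressive in the copper)

Both members must finish at the same length. With the larger α, the aluminium tends to over-contract; the plates restrain it, putting the aluminium in tension and the copper in compression. With no external load the two internal forces are equal and opposite, magnitude P.
Setting the final lengths equal and cancelling L: (α₁ − α₂)ΔT = P/(A₁E₁) + P/(A₂E₂).
|α₁ − α₂|·ΔT = 7.6×10⁻⁶ × 104 = 0.0007904.
1/(A₁E₁) + 1/(A₂E₂) = 1/(850×122×10³) + 1/(450×70×10³) = 4.139×10⁻⁸ N⁻¹.
So P = 0.0007904 / 4.139×10⁻⁸ = 19.1 kN.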